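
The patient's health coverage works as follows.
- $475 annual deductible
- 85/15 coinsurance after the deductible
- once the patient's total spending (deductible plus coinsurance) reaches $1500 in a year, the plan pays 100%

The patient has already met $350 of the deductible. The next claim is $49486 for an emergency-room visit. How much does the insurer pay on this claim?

$48336

Remaining deductible: $475 − $350 = $125.
That leaves $49486 − $125 = $49361 for coinsurance.
Patient's 15% share of $49361 is $7404.15.
Patient responsibility before any cap: $125 + $7404.15 = $7529.15.
Year-to-date out-of-pocket would reach $350 + $7529.15 = $7879.15, above the $1500 maximum, so the patient pays only $1500 − $350 = $1150.
Insurer pays the balance: $49486 − $1150 = $48336.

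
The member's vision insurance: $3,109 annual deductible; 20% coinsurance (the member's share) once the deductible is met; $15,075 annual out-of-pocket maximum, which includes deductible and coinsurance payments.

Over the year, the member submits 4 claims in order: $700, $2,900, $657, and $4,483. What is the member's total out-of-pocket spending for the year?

Bill 1, $700: all of it applies to the deductible. Member owes $700 (running OOP $700).
Bill 2, $2,900: $2,409 finishes the deductible; $491 goes to coinsurance; 20% of $491 = $98.20. Member pays $2,507.20; OOP now $3,207.20.
Bill 3, $657: deductible met; 20% of $657 = $131.40. Member pays $131.40; OOP now $3,338.60.
Bill 4, $4,483: 20% coinsurance on $4,483 = $896.60. Member owes $896.60 (running OOP $4,235.20).
Total paid by the member: $700 + $2,507.20 + $131.40 + $896.60 = $4,235.20.

$4,235.20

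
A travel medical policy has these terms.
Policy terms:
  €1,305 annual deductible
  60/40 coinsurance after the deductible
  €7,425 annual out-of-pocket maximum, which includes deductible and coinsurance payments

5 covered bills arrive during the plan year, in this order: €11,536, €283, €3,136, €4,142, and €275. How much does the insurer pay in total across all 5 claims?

Claim 1 (€11,536): €1,305 to deductible, leaving €10,231; traveler's 40% is €4,092.40. Traveler pays €5,397.40; OOP now €5,397.40. Plan pays €11,536 − €5,397.40 = €6,138.60.
Claim 2 (€283): 40% coinsurance on €283 = €113.20. Cost to traveler: €113.20. OOP to date €5,510.60. Plan pays €283 − €113.20 = €169.80.
Claim 3 (€3,136): 40% coinsurance on €3,136 = €1,254.40. Cost to traveler: €1,254.40. OOP to date €6,765. Plan pays €3,136 − €1,254.40 = €1,881.60.
Claim 4 (€4,142): deductible already satisfied, so traveler's share is 40% × €4,142 = €1,656.80. OOP would hit €8,421.80 > €7,425, so the cap limits the traveler to €7,425 − €6,765 = €660. Insurer: €4,142 − €660 = €3,482.
Claim 5 (€275): deductible met; 40% of €275 = €110. Adding that to €7,425 gives €7,535, past the €7,425 cap; traveler pays only €7,425 − €7,425 = €0. Insurer: €275 − €0 = €275.
Insurer total: €6,138.60 + €169.80 + €1,881.60 + €3,482 + €275 = €11,947.

€11,947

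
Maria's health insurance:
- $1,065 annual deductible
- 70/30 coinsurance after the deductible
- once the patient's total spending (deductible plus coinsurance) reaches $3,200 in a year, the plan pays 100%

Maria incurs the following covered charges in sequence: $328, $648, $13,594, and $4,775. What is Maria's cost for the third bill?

Bill 1, $328: entire amount goes to the deductible. Patient pays $328; OOP now $328.
Bill 2, $648: entire amount goes to the deductible. Cost to patient: $648. OOP to date $976.
Bill 3, $13,594: $89 to deductible, leaving $13,505; 30% of $13,505 = $4,051.50. Claim cost before the cap: $89 + $4,051.50 = $4,140.50. That would push OOP to $5,116.50, over the $3,200 cap, so patient pays $3,200 − $976 = $2,224.

$2,224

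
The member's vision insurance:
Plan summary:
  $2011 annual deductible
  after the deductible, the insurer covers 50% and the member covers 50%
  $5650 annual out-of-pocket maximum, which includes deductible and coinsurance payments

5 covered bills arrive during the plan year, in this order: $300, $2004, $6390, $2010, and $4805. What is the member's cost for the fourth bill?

$297.50

#1 ($300): entire amount goes to the deductible. Cost to member: $300. OOP to date $300.
#2 ($2004): $1711 to deductible, leaving $293; coinsurance $293 × 50% = $146.50. Member owes $1857.50 (running OOP $2157.50).
#3 ($6390): deductible met; 50% of $6390 = $3195. Member pays $3195; OOP now $5352.50.
#4 ($2010): deductible already satisfied, so member's share is 50% × $2010 = $1005. Adding that to $5352.50 gives $6357.50, past the $5650 cap; member pays only $5650 − $5352.50 = $297.50.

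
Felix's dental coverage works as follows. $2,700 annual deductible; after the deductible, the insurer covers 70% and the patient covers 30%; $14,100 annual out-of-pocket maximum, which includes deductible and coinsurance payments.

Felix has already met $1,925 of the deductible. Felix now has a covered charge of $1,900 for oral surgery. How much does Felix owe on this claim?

$1,112.50

Deductible still to meet: $2,700 − $1,925 = $775.
After the $775 deductible portion, $1,900 − $775 = $1,125 is subject to coinsurance.
Patient's 30% share of $1,125 is $337.50.
Patient responsibility before any cap: $775 + $337.50 = $1,112.50.
Cumulative spending $1,925 + $1,112.50 = $3,037.50 stays under the $14,100 maximum.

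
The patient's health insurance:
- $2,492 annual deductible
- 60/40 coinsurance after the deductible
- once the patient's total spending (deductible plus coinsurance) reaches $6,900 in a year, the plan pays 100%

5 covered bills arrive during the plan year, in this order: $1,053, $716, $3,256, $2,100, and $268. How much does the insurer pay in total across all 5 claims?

Claim 1 — $1,053: fully absorbed by the deductible. Cost to patient: $1,053. OOP to date $1,053. Insurer: $1,053 − $1,053 = $0.
Claim 2 — $716: all of it applies to the deductible. Patient pays $716; OOP now $1,769. Insurer: $716 − $716 = $0.
Claim 3 — $3,256: $723 finishes the deductible; $2,533 goes to coinsurance; 40% of $2,533 = $1,013.20. Cost to patient: $1,736.20. OOP to date $3,505.20. Insurer: $3,256 − $1,736.20 = $1,519.80.
Claim 4 — $2,100: deductible already satisfied, so patient's share is 40% × $2,100 = $840. Patient owes $840 (running OOP $4,345.20). Plan pays $2,100 − $840 = $1,260.
Claim 5 — $268: deductible already satisfied, so patient's share is 40% × $268 = $107.20. Patient pays $107.20; OOP now $4,452.40. Insurer: $268 − $107.20 = $160.80.
Insurer total = bills − patient's total = $7,393 − $4,452.40 = $2,940.60.

$2,940.60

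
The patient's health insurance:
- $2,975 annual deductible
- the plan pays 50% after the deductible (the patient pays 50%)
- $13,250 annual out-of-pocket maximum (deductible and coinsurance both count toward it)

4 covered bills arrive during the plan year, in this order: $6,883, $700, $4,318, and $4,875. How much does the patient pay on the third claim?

$2,159

#1 ($6,883): $2,975 finishes the deductible; $3,908 goes to coinsurance; patient's 50% is $1,954. Patient owes $4,929 (running OOP $4,929).
#2 ($700): 50% coinsurance on $700 = $350. Cost to patient: $350. OOP to date $5,279.
#3 ($4,318): deductible already satisfied, so patient's share is 50% × $4,318 = $2,159. Patient owes $2,159 (running OOP $7,438).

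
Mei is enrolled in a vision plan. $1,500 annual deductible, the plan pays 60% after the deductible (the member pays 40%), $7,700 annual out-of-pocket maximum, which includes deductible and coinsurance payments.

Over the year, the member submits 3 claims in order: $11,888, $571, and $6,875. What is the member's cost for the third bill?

Claim 1 ($11,888): $1,500 finishes the deductible; $10,388 goes to coinsurance; 40% of $10,388 = $4,155.20. Cost to member: $5,655.20. OOP to date $5,655.20.
Claim 2 ($571): deductible already satisfied, so member's share is 40% × $571 = $228.40. Cost to member: $228.40. OOP to date $5,883.60.
Claim 3 ($6,875): deductible already satisfied, so member's share is 40% × $6,875 = $2,750. Adding that to $5,883.60 gives $8,633.60, past the $7,700 cap; member pays only $7,700 − $5,883.60 = $1,816.40.

$1,816.40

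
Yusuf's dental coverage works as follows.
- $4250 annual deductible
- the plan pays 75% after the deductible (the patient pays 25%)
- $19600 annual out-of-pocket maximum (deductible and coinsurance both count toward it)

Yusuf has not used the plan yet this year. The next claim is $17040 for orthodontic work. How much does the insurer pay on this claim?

$9592.50

Nothing has been paid toward the $4250 deductible, so the first $4250 of this charge is applied there.
After the $4250 deductible portion, $17040 − $4250 = $12790 is subject to coinsurance.
Coinsurance: $12790 × 25% = $3197.50.
So the patient owes $4250 + $3197.50 = $7447.50 before any cap.
Total out-of-pocket so far would be $0 + $7447.50 = $7447.50, below the $19600 cap — no reduction.
The plan picks up $17040 − $7447.50 = $9592.50.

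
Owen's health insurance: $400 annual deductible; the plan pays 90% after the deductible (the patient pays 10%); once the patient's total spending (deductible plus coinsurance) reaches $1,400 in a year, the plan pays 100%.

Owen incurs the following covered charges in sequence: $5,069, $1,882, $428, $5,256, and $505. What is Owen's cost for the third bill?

$42.80

#1 ($5,069): $400 finishes the deductible; $4,669 goes to coinsurance; patient's 10% is $466.90. Cost to patient: $866.90. OOP to date $866.90.
#2 ($1,882): deductible met; 10% of $1,882 = $188.20. Patient owes $188.20 (running OOP $1,055.10).
#3 ($428): deductible met; 10% of $428 = $42.80. Patient pays $42.80; OOP now $1,097.90.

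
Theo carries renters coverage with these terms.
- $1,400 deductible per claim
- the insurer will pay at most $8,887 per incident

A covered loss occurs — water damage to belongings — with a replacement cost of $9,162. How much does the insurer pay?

Subtract the deductible: $9,162 − $1,400 = $7,762.
That's under the $8,887 cap, so the insurer reimburses the full $7,762.

$7,762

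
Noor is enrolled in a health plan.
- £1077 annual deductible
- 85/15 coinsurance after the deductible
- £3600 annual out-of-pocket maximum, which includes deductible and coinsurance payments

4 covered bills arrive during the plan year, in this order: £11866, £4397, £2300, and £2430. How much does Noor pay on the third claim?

Bill 1, £11866: £1077 to deductible, leaving £10789; patient's 15% is £1618.35. Patient owes £2695.35 (running OOP £2695.35).
Bill 2, £4397: deductible already satisfied, so patient's share is 15% × £4397 = £659.55. Patient pays £659.55; OOP now £3354.90.
Bill 3, £2300: deductible already satisfied, so patient's share is 15% × £2300 = £345. OOP would hit £3699.90 > £3600, so the cap limits the patient to £3600 − £3354.90 = £245.10.

£245.10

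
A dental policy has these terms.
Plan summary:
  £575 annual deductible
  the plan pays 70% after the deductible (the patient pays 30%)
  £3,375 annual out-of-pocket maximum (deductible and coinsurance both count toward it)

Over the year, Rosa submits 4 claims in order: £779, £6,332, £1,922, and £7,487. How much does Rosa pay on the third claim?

£576.60

Claim 1 — £779: deductible takes £575, £204 remains; patient's 30% is £61.20. Cost to patient: £636.20. OOP to date £636.20.
Claim 2 — £6,332: deductible already satisfied, so patient's share is 30% × £6,332 = £1,899.60. Cost to patient: £1,899.60. OOP to date £2,535.80.
Claim 3 — £1,922: deductible already satisfied, so patient's share is 30% × £1,922 = £576.60. Cost to patient: £576.60. OOP to date £3,112.40.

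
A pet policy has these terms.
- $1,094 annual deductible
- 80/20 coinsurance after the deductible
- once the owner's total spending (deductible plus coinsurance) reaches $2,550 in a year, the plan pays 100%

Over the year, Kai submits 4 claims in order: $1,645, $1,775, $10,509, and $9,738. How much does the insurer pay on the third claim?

$9,518.20

Bill 1, $1,645: deductible takes $1,094, $551 remains; coinsurance $551 × 20% = $110.20. Cost to owner: $1,204.20. OOP to date $1,204.20. Plan pays $1,645 − $1,204.20 = $440.80.
Bill 2, $1,775: deductible met; 20% of $1,775 = $355. Owner pays $355; OOP now $1,559.20. Plan pays $1,775 − $355 = $1,420.
Bill 3, $10,509: 20% coinsurance on $10,509 = $2,101.80. OOP would hit $3,661 > $2,550, so the cap limits the owner to $2,550 − $1,559.20 = $990.80. Insurer: $10,509 − $990.80 = $9,518.20.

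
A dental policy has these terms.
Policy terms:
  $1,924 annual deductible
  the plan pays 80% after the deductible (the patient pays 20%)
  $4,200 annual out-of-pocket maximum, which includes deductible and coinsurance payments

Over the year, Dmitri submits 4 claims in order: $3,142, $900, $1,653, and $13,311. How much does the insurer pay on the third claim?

Claim 1 — $3,142: deductible takes $1,924, $1,218 remains; coinsurance $1,218 × 20% = $243.60. Patient owes $2,167.60 (running OOP $2,167.60). Plan pays $3,142 − $2,167.60 = $974.40.
Claim 2 — $900: deductible already satisfied, so patient's share is 20% × $900 = $180. Patient owes $180 (running OOP $2,347.60). Insurer: $900 − $180 = $720.
Claim 3 — $1,653: 20% coinsurance on $1,653 = $330.60. Patient pays $330.60; OOP now $2,678.20. Insurer: $1,653 − $330.60 = $1,322.40.

$1,322.40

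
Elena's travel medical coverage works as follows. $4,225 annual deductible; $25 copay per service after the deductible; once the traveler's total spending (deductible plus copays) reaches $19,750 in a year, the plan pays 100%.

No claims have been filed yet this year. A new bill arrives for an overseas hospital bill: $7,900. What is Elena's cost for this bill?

Deductible not yet touched, so the first $4,225 of the bill goes to the deductible.
The remaining $3,675 (= $7,900 − $4,225) moves to the copay.
Copay on this service: $25.
Traveler responsibility before any cap: $4,225 + $25 = $4,250.
Year-to-date out-of-pocket becomes $0 + $4,250 = $4,250, still under the $19,750 maximum, so no cap applies.

$4,250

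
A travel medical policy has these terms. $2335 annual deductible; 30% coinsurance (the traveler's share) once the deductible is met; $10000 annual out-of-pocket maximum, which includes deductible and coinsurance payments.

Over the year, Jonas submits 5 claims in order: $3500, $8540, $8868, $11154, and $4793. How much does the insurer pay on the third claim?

Bill 1, $3500: $2335 finishes the deductible; $1165 goes to coinsurance; 30% of $1165 = $349.50. Traveler owes $2684.50 (running OOP $2684.50). Plan pays $3500 − $2684.50 = $815.50.
Bill 2, $8540: 30% coinsurance on $8540 = $2562. Traveler owes $2562 (running OOP $5246.50). Insurer: $8540 − $2562 = $5978.
Bill 3, $8868: deductible already satisfied, so traveler's share is 30% × $8868 = $2660.40. Traveler pays $2660.40; OOP now $7906.90. Insurer: $8868 − $2660.40 = $6207.60.

$6207.60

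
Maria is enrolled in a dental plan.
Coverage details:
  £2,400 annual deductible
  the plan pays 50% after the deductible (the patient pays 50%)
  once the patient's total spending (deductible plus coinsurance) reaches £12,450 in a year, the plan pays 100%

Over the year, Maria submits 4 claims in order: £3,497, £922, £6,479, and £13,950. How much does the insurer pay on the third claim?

#1 (£3,497): £2,400 finishes the deductible; £1,097 goes to coinsurance; coinsurance £1,097 × 50% = £548.50. Patient owes £2,948.50 (running OOP £2,948.50). Plan pays £3,497 − £2,948.50 = £548.50.
#2 (£922): deductible met; 50% of £922 = £461. Patient pays £461; OOP now £3,409.50. Plan pays £922 − £461 = £461.
#3 (£6,479): deductible already satisfied, so patient's share is 50% × £6,479 = £3,239.50. Patient owes £3,239.50 (running OOP £6,649). Plan pays £6,479 − £3,239.50 = £3,239.50.

£3,239.50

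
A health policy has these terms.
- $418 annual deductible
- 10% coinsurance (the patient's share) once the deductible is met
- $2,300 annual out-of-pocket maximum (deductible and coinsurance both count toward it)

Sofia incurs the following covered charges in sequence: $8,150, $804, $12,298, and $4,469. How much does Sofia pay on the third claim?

Bill 1, $8,150: $418 to deductible, leaving $7,732; patient's 10% is $773.20. Patient owes $1,191.20 (running OOP $1,191.20).
Bill 2, $804: deductible met; 10% of $804 = $80.40. Cost to patient: $80.40. OOP to date $1,271.60.
Bill 3, $12,298: deductible already satisfied, so patient's share is 10% × $12,298 = $1,229.80. That would push OOP to $2,501.40, over the $2,300 cap, so patient pays $2,300 − $1,271.60 = $1,028.40.

$1,028.40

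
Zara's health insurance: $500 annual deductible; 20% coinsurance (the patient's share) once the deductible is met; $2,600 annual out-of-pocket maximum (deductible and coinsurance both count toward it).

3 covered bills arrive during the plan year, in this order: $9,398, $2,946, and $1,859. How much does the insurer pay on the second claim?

$2,625.60

Claim 1 ($9,398): $500 to deductible, leaving $8,898; patient's 20% is $1,779.60. Patient pays $2,279.60; OOP now $2,279.60. Plan pays $9,398 − $2,279.60 = $7,118.40.
Claim 2 ($2,946): 20% coinsurance on $2,946 = $589.20. That would push OOP to $2,868.80, over the $2,600 cap, so patient pays $2,600 − $2,279.60 = $320.40. Insurer: $2,946 − $320.40 = $2,625.60.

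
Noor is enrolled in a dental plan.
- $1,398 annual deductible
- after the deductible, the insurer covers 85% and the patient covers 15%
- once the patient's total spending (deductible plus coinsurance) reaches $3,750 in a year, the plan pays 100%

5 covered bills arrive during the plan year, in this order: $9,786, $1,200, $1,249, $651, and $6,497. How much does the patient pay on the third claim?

Bill 1, $9,786: $1,398 finishes the deductible; $8,388 goes to coinsurance; 15% of $8,388 = $1,258.20. Patient owes $2,656.20 (running OOP $2,656.20).
Bill 2, $1,200: deductible already satisfied, so patient's share is 15% × $1,200 = $180. Patient pays $180; OOP now $2,836.20.
Bill 3, $1,249: 15% coinsurance on $1,249 = $187.35. Patient pays $187.35; OOP now $3,023.55.

$187.35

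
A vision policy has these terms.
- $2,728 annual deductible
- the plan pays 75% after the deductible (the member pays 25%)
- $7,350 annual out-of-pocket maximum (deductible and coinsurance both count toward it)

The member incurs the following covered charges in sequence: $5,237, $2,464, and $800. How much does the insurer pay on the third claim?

$600

Claim 1 — $5,237: $2,728 finishes the deductible; $2,509 goes to coinsurance; coinsurance $2,509 × 25% = $627.25. Cost to member: $3,355.25. OOP to date $3,355.25. Insurer: $5,237 − $3,355.25 = $1,881.75.
Claim 2 — $2,464: deductible met; 25% of $2,464 = $616. Cost to member: $616. OOP to date $3,971.25. Insurer: $2,464 − $616 = $1,848.
Claim 3 — $800: deductible met; 25% of $800 = $200. Member owes $200 (running OOP $4,171.25). Insurer: $800 − $200 = $600.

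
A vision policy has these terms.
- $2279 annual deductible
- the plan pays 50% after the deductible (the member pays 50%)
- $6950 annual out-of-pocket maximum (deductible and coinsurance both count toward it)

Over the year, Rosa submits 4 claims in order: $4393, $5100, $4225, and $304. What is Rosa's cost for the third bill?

Bill 1, $4393: $2279 finishes the deductible; $2114 goes to coinsurance; member's 50% is $1057. Member owes $3336 (running OOP $3336).
Bill 2, $5100: deductible met; 50% of $5100 = $2550. Member owes $2550 (running OOP $5886).
Bill 3, $4225: 50% coinsurance on $4225 = $2112.50. That would push OOP to $7998.50, over the $6950 cap, so member pays $6950 − $5886 = $1064.

$1064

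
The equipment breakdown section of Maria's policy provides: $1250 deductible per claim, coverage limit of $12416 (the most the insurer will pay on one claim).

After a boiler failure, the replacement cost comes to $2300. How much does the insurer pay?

Subtract the deductible: $2300 − $1250 = $1050.
$1050 ≤ $12416, so the limit doesn't bind; insurer pays $1050.

$1050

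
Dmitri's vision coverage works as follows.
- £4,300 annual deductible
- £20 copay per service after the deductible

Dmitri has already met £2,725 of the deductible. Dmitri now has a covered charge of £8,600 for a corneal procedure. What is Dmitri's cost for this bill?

£1,595

£2,725 of the £4,300 deductible is already met, leaving £1,575.
The remaining £7,025 (= £8,600 − £1,575) moves to the copay.
Copay on this service: £20.
So the member owes £1,575 + £20 = £1,595.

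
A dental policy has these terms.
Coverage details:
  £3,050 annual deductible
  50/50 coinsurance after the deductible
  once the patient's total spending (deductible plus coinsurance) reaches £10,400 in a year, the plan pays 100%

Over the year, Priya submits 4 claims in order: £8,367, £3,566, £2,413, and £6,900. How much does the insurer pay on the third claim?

Claim 1 — £8,367: £3,050 finishes the deductible; £5,317 goes to coinsurance; 50% of £5,317 = £2,658.50. Patient pays £5,708.50; OOP now £5,708.50. Insurer: £8,367 − £5,708.50 = £2,658.50.
Claim 2 — £3,566: 50% coinsurance on £3,566 = £1,783. Cost to patient: £1,783. OOP to date £7,491.50. Insurer: £3,566 − £1,783 = £1,783.
Claim 3 — £2,413: 50% coinsurance on £2,413 = £1,206.50. Cost to patient: £1,206.50. OOP to date £8,698. Insurer: £2,413 − £1,206.50 = £1,206.50.

£1,206.50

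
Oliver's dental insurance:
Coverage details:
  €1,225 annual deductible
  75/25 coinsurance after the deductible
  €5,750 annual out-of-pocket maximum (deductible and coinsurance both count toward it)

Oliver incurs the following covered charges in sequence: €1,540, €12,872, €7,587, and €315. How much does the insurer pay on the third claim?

Bill 1, €1,540: deductible takes €1,225, €315 remains; 25% of €315 = €78.75. Patient pays €1,303.75; OOP now €1,303.75. Plan pays €1,540 − €1,303.75 = €236.25.
Bill 2, €12,872: deductible met; 25% of €12,872 = €3,218. Patient owes €3,218 (running OOP €4,521.75). Insurer: €12,872 − €3,218 = €9,654.
Bill 3, €7,587: deductible met; 25% of €7,587 = €1,896.75. OOP would hit €6,418.50 > €5,750, so the cap limits the patient to €5,750 − €4,521.75 = €1,228.25. Insurer: €7,587 − €1,228.25 = €6,358.75.

€6,358.75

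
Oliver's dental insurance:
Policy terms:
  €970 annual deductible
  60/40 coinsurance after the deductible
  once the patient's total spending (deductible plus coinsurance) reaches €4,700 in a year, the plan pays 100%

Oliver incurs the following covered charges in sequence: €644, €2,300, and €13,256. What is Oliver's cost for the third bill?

€2,940.40

#1 (€644): fully absorbed by the deductible. Cost to patient: €644. OOP to date €644.
#2 (€2,300): €326 to deductible, leaving €1,974; 40% of €1,974 = €789.60. Patient pays €1,115.60; OOP now €1,759.60.
#3 (€13,256): deductible already satisfied, so patient's share is 40% × €13,256 = €5,302.40. That would push OOP to €7,062, over the €4,700 cap, so patient pays €4,700 − €1,759.60 = €2,940.40.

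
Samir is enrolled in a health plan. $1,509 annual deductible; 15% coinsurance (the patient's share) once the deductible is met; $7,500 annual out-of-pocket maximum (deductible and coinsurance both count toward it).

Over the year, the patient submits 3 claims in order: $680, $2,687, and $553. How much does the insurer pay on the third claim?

#1 ($680): all of it applies to the deductible. Patient pays $680; OOP now $680. Insurer: $680 − $680 = $0.
#2 ($2,687): $829 finishes the deductible; $1,858 goes to coinsurance; coinsurance $1,858 × 15% = $278.70. Cost to patient: $1,107.70. OOP to date $1,787.70. Insurer: $2,687 − $1,107.70 = $1,579.30.
#3 ($553): deductible already satisfied, so patient's share is 15% × $553 = $82.95. Patient owes $82.95 (running OOP $1,870.65). Plan pays $553 − $82.95 = $470.05.

$470.05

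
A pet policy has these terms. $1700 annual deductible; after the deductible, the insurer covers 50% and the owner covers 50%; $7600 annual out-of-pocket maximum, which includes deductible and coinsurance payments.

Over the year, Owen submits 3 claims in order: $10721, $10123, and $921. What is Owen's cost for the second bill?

#1 ($10721): deductible takes $1700, $9021 remains; owner's 50% is $4510.50. Owner pays $6210.50; OOP now $6210.50.
#2 ($10123): 50% coinsurance on $10123 = $5061.50. That would push OOP to $11272, over the $7600 cap, so owner pays $7600 − $6210.50 = $1389.50.

$1389.50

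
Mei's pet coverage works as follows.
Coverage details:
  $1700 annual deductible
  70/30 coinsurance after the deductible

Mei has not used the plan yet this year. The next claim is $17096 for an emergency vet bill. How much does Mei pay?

Deductible not yet touched, so the first $1700 of the bill goes to the deductible.
After the $1700 deductible portion, $17096 − $1700 = $15396 is subject to coinsurance.
Owner's 30% share of $15396 is $4618.80.
Owner responsibility: $1700 + $4618.80 = $6318.80.

$6318.80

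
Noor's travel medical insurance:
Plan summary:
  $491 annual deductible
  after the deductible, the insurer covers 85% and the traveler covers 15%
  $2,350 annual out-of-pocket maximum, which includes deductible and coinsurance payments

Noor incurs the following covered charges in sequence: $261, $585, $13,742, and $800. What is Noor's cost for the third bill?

$1,805.75

Claim 1 ($261): all of it applies to the deductible. Cost to traveler: $261. OOP to date $261.
Claim 2 ($585): $230 finishes the deductible; $355 goes to coinsurance; 15% of $355 = $53.25. Cost to traveler: $283.25. OOP to date $544.25.
Claim 3 ($13,742): 15% coinsurance on $13,742 = $2,061.30. That would push OOP to $2,605.55, over the $2,350 cap, so traveler pays $2,350 − $544.25 = $1,805.75.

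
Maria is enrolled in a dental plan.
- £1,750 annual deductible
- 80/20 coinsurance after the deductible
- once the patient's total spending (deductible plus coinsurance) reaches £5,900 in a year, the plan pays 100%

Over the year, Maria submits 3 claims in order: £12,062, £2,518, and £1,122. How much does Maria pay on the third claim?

£224.40

Claim 1 (£12,062): £1,750 to deductible, leaving £10,312; coinsurance £10,312 × 20% = £2,062.40. Patient owes £3,812.40 (running OOP £3,812.40).
Claim 2 (£2,518): deductible already satisfied, so patient's share is 20% × £2,518 = £503.60. Cost to patient: £503.60. OOP to date £4,316.
Claim 3 (£1,122): deductible already satisfied, so patient's share is 20% × £1,122 = £224.40. Patient owes £224.40 (running OOP £4,540.40).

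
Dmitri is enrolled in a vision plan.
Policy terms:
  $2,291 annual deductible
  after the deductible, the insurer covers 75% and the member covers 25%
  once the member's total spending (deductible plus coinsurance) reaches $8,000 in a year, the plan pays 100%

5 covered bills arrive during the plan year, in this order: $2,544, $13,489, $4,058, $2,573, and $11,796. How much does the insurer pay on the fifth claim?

$11,180.25

Claim 1 ($2,544): deductible takes $2,291, $253 remains; 25% of $253 = $63.25. Member pays $2,354.25; OOP now $2,354.25. Plan pays $2,544 − $2,354.25 = $189.75.
Claim 2 ($13,489): deductible already satisfied, so member's share is 25% × $13,489 = $3,372.25. Member owes $3,372.25 (running OOP $5,726.50). Plan pays $13,489 − $3,372.25 = $10,116.75.
Claim 3 ($4,058): deductible met; 25% of $4,058 = $1,014.50. Member owes $1,014.50 (running OOP $6,741). Insurer: $4,058 − $1,014.50 = $3,043.50.
Claim 4 ($2,573): deductible met; 25% of $2,573 = $643.25. Member owes $643.25 (running OOP $7,384.25). Insurer: $2,573 − $643.25 = $1,929.75.
Claim 5 ($11,796): 25% coinsurance on $11,796 = $2,949. OOP would hit $10,333.25 > $8,000, so the cap limits the member to $8,000 − $7,384.25 = $615.75. Insurer: $11,796 − $615.75 = $11,180.25.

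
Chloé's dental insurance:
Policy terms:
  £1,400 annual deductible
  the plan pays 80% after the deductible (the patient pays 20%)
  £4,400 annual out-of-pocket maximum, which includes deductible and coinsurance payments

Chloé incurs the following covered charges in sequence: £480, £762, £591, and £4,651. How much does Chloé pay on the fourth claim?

Claim 1 (£480): fully absorbed by the deductible. Cost to patient: £480. OOP to date £480.
Claim 2 (£762): entire amount goes to the deductible. Cost to patient: £762. OOP to date £1,242.
Claim 3 (£591): £158 to deductible, leaving £433; 20% of £433 = £86.60. Patient owes £244.60 (running OOP £1,486.60).
Claim 4 (£4,651): 20% coinsurance on £4,651 = £930.20. Cost to patient: £930.20. OOP to date £2,416.80.

£930.20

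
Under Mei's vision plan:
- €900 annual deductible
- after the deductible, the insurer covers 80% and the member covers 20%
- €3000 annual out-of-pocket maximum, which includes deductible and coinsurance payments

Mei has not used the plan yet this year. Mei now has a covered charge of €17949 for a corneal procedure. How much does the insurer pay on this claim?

Deductible not yet touched, so the first €900 of the bill goes to the deductible.
The remaining €17049 (= €17949 − €900) moves to coinsurance.
Coinsurance: €17049 × 20% = €3409.80.
That puts the member's cost at €900 + €3409.80 = €4309.80 before any cap.
Year-to-date out-of-pocket would reach €0 + €4309.80 = €4309.80, above the €3000 maximum, so the member pays only €3000 − €0 = €3000.
The insurer covers the remainder: €17949 − €3000 = €14949.

€14949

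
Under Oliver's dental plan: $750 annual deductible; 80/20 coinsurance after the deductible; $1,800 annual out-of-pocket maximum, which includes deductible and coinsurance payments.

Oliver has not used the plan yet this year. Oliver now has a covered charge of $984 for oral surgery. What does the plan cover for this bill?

$187.20

Nothing has been paid toward the $750 deductible, so the first $750 of this charge is applied there.
After the $750 deductible portion, $984 − $750 = $234 is subject to coinsurance.
Coinsurance: $234 × 20% = $46.80.
Patient responsibility before any cap: $750 + $46.80 = $796.80.
Total out-of-pocket so far would be $0 + $796.80 = $796.80, below the $1,800 cap — no reduction.
Insurer pays the balance: $984 − $796.80 = $187.20.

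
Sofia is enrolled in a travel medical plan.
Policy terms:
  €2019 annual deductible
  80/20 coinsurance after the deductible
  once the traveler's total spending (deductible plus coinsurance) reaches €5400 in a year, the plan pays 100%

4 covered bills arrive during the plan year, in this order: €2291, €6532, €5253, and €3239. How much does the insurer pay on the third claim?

#1 (€2291): €2019 to deductible, leaving €272; coinsurance €272 × 20% = €54.40. Traveler pays €2073.40; OOP now €2073.40. Insurer: €2291 − €2073.40 = €217.60.
#2 (€6532): 20% coinsurance on €6532 = €1306.40. Traveler pays €1306.40; OOP now €3379.80. Plan pays €6532 − €1306.40 = €5225.60.
#3 (€5253): deductible already satisfied, so traveler's share is 20% × €5253 = €1050.60. Traveler pays €1050.60; OOP now €4430.40. Plan pays €5253 − €1050.60 = €4202.40.

€4202.40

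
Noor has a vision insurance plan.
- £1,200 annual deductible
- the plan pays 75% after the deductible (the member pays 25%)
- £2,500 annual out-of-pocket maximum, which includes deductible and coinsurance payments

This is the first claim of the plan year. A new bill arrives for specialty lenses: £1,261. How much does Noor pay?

Deductible not yet touched, so the first £1,200 of the bill goes to the deductible.
That leaves £1,261 − £1,200 = £61 for coinsurance.
Coinsurance: £61 × 25% = £15.25.
So the member owes £1,200 + £15.25 = £1,215.25 before any cap.
Year-to-date out-of-pocket becomes £0 + £1,215.25 = £1,215.25, still under the £2,500 maximum, so no cap applies.

£1,215.25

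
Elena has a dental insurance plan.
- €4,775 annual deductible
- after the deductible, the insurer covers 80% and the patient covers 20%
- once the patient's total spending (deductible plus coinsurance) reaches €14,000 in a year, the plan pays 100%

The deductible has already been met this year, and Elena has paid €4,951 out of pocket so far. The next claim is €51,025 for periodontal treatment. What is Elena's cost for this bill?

The deductible is already satisfied, so the full bill goes to coinsurance.
Patient's 20% share of €51,025 is €10,205.
That would bring total out-of-pocket to €15,156, past the €14,000 cap. The patient is capped at €14,000 − €4,951 = €9,049 on this claim.

€9,049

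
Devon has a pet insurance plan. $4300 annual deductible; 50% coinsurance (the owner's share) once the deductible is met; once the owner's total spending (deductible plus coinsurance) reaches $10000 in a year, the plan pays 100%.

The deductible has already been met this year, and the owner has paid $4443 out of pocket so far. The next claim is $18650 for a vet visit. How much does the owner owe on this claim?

$5557

The deductible is already satisfied, so the full bill goes to coinsurance.
Coinsurance: $18650 × 50% = $9325.
Year-to-date out-of-pocket would reach $4443 + $9325 = $13768, above the $10000 maximum, so the owner pays only $10000 − $4443 = $5557.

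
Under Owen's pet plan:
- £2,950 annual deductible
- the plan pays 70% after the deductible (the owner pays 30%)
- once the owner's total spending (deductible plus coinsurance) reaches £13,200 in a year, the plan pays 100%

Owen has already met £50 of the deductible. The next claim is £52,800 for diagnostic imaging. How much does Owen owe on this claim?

£50 of the £2,950 deductible is already met, leaving £2,900.
The remaining £49,900 (= £52,800 − £2,900) moves to coinsurance.
30% of £49,900 = £14,970 falls to the owner.
That puts the owner's cost at £2,900 + £14,970 = £17,870 before any cap.
Adding £17,870 to the £50 already spent would give £17,920, which exceeds the £13,200 cap; the owner pays just £13,200 − £50 = £13,150.

£13,150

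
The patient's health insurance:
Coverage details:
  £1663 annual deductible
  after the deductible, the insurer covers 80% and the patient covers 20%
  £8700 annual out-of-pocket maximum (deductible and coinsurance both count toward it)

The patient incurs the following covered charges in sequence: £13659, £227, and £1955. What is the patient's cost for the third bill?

£391

#1 (£13659): £1663 finishes the deductible; £11996 goes to coinsurance; patient's 20% is £2399.20. Cost to patient: £4062.20. OOP to date £4062.20.
#2 (£227): deductible met; 20% of £227 = £45.40. Patient pays £45.40; OOP now £4107.60.
#3 (£1955): deductible already satisfied, so patient's share is 20% × £1955 = £391. Patient pays £391; OOP now £4498.60.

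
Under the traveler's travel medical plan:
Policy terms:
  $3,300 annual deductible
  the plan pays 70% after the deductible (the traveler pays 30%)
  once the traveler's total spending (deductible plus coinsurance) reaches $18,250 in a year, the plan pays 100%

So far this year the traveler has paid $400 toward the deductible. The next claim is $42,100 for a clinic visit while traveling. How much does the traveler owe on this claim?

$14,660

$400 of the $3,300 deductible is already met, leaving $2,900.
After the $2,900 deductible portion, $42,100 − $2,900 = $39,200 is subject to coinsurance.
30% of $39,200 = $11,760 falls to the traveler.
That puts the traveler's cost at $2,900 + $11,760 = $14,660 before any cap.
Cumulative spending $400 + $14,660 = $15,060 stays under the $18,250 maximum.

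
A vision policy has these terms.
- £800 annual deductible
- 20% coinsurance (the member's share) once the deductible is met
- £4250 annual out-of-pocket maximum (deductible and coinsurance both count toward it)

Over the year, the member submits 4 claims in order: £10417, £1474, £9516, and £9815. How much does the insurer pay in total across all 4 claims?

Claim 1 (£10417): £800 finishes the deductible; £9617 goes to coinsurance; member's 20% is £1923.40. Member owes £2723.40 (running OOP £2723.40). Plan pays £10417 − £2723.40 = £7693.60.
Claim 2 (£1474): deductible already satisfied, so member's share is 20% × £1474 = £294.80. Member pays £294.80; OOP now £3018.20. Insurer: £1474 − £294.80 = £1179.20.
Claim 3 (£9516): deductible already satisfied, so member's share is 20% × £9516 = £1903.20. Adding that to £3018.20 gives £4921.40, past the £4250 cap; member pays only £4250 − £3018.20 = £1231.80. Plan pays £9516 − £1231.80 = £8284.20.
Claim 4 (£9815): 20% coinsurance on £9815 = £1963. That would push OOP to £6213, over the £4250 cap, so member pays £4250 − £4250 = £0. Insurer: £9815 − £0 = £9815.
Insurer total: £7693.60 + £1179.20 + £8284.20 + £9815 = £26972.

£26972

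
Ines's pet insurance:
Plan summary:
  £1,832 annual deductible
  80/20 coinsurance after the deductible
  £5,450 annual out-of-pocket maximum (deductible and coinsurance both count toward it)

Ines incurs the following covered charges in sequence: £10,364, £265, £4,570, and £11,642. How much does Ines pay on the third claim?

£914

Bill 1, £10,364: £1,832 to deductible, leaving £8,532; 20% of £8,532 = £1,706.40. Owner owes £3,538.40 (running OOP £3,538.40).
Bill 2, £265: deductible already satisfied, so owner's share is 20% × £265 = £53. Owner owes £53 (running OOP £3,591.40).
Bill 3, £4,570: 20% coinsurance on £4,570 = £914. Cost to owner: £914. OOP to date £4,505.40.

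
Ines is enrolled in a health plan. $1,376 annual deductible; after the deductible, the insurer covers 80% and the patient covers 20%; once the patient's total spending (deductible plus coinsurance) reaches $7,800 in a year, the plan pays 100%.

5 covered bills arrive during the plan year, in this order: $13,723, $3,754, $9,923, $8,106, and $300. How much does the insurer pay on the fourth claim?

Claim 1 ($13,723): deductible takes $1,376, $12,347 remains; patient's 20% is $2,469.40. Patient pays $3,845.40; OOP now $3,845.40. Plan pays $13,723 − $3,845.40 = $9,877.60.
Claim 2 ($3,754): deductible already satisfied, so patient's share is 20% × $3,754 = $750.80. Patient pays $750.80; OOP now $4,596.20. Plan pays $3,754 − $750.80 = $3,003.20.
Claim 3 ($9,923): 20% coinsurance on $9,923 = $1,984.60. Patient pays $1,984.60; OOP now $6,580.80. Insurer: $9,923 − $1,984.60 = $7,938.40.
Claim 4 ($8,106): deductible already satisfied, so patient's share is 20% × $8,106 = $1,621.20. That would push OOP to $8,202, over the $7,800 cap, so patient pays $7,800 − $6,580.80 = $1,219.20. Plan pays $8,106 − $1,219.20 = $6,886.80.

$6,886.80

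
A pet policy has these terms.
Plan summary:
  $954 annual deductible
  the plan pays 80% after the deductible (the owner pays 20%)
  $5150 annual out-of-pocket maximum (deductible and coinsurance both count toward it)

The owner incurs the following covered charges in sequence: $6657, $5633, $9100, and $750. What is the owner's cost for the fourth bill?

$108.80

Claim 1 — $6657: deductible takes $954, $5703 remains; coinsurance $5703 × 20% = $1140.60. Owner pays $2094.60; OOP now $2094.60.
Claim 2 — $5633: deductible already satisfied, so owner's share is 20% × $5633 = $1126.60. Owner pays $1126.60; OOP now $3221.20.
Claim 3 — $9100: 20% coinsurance on $9100 = $1820. Owner pays $1820; OOP now $5041.20.
Claim 4 — $750: deductible already satisfied, so owner's share is 20% × $750 = $150. Adding that to $5041.20 gives $5191.20, past the $5150 cap; owner pays only $5150 − $5041.20 = $108.80.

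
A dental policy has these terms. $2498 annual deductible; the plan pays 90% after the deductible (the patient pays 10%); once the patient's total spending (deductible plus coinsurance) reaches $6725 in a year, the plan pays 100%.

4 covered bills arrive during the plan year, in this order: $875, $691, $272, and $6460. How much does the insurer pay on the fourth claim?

$5220

Bill 1, $875: all of it applies to the deductible. Patient owes $875 (running OOP $875). Insurer: $875 − $875 = $0.
Bill 2, $691: fully absorbed by the deductible. Cost to patient: $691. OOP to date $1566. Insurer: $691 − $691 = $0.
Bill 3, $272: fully absorbed by the deductible. Patient owes $272 (running OOP $1838). Insurer: $272 − $272 = $0.
Bill 4, $6460: deductible takes $660, $5800 remains; 10% of $5800 = $580. Patient owes $1240 (running OOP $3078). Insurer: $6460 − $1240 = $5220.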